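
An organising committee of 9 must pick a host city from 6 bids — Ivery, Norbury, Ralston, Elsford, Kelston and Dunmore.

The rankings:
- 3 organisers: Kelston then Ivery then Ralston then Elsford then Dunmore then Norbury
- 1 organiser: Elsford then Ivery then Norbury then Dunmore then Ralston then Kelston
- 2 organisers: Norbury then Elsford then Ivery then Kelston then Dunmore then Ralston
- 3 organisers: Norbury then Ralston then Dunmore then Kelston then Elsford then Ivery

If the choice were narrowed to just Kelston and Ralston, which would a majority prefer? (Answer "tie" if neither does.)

Ballots ranking Kelston above Ralston: 3 + 2 = 5.
Ballots ranking Ralston above Kelston: 9 − 5 = 4.
Kelston wins the head-to-head 5–4.

Kelston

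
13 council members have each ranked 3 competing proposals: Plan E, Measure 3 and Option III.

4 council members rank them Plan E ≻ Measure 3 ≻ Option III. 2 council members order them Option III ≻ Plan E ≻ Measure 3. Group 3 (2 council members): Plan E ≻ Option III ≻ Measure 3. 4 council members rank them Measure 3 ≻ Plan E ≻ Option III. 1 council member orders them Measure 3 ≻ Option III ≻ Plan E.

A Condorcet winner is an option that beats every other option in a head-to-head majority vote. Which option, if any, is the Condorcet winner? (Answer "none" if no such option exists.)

Pairwise majorities:
Plan E vs Measure 3: Plan E is ranked higher on 4+2+2 = 8 ballots, Measure 3 on 5. Plan E wins 8–5.
Plan E vs Option III: Plan E preferred on 4+2+4 = 10 ballots; Plan E wins 10–3.
Measure 3 vs Option III: Measure 3 is ranked higher on 4+4+1 = 9 ballots, Option III on 4. Measure 3 wins 9–4.
Plan E defeats every rival head-to-head and is the Condorcet winner.

Plan E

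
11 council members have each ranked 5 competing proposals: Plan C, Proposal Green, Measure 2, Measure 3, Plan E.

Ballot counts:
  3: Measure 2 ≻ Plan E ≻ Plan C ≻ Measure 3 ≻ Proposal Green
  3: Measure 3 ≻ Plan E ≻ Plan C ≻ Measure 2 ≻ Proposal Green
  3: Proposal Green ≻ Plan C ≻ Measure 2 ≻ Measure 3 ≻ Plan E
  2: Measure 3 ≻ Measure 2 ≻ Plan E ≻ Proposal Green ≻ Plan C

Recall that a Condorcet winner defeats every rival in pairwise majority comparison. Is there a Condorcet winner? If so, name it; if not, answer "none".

Pairwise majorities:
Plan C vs Proposal Green: Plan C wins 6–5.
Plan C vs Measure 2: Plan C wins 6–5.
Plan C–Measure 3: Plan C 6–5.
Plan C vs Plan E: Plan E wins 8–3.
Proposal Green vs Measure 2: Measure 2, 8–3.
Proposal Green vs Measure 3: Measure 3 wins 8–3.
Proposal Green vs Plan E: Plan E wins 8–3.
Measure 2 vs Measure 3: Measure 2 wins 6–5.
Measure 2–Plan E: Measure 2 8–3.
Measure 3 vs Plan E: Measure 3, 8–3.
Every option loses at least once (Plan C loses to Plan E; Proposal Green loses to Plan C; Measure 2 loses to Plan C; Measure 3 loses to Plan C; Plan E loses to Measure 2). The majority relation contains the cycle Plan C beats Measure 2 beats Plan E beats Plan C, so there is no Condorcet winner.

none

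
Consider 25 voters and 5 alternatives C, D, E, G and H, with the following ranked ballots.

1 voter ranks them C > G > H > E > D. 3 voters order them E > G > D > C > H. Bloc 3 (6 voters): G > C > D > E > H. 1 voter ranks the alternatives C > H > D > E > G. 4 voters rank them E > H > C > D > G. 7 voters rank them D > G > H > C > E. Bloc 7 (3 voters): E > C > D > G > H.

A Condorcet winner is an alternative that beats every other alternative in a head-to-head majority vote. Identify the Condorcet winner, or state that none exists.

none

Check each pair by majority over 25 ballots:
C vs D: C is ranked higher on 1+6+1+4+3 = 15 ballots, D on 10. C wins 15–10.
C vs E: C preferred on 1+6+1+7 = 15 ballots; C wins 15–10.
C vs G: 9 to 16, G.
C vs H: 1+3+6+1+3 = 14 for C, 11 for H — C by 14–11.
D vs E: D preferred on 6+1+7 = 14 ballots; D wins 14–11.
D vs G: 1+4+7+3 = 15 for D, 10 for G — D by 15–10.
D vs H: 3+6+7+3 = 19 for D, 6 for H — D by 19–6.
E vs G: E preferred on 3+1+4+3 = 11 ballots; G wins 14–11.
E vs H: 16 to 9, E.
G vs H: G is ranked higher on 1+3+6+7+3 = 20 ballots, H on 5. G wins 20–5.
Each alternative drops at least one matchup (C loses to G; D loses to C; E loses to C; G loses to D; H loses to C); the cycle C beats D beats G beats C rules out a Condorcet winner.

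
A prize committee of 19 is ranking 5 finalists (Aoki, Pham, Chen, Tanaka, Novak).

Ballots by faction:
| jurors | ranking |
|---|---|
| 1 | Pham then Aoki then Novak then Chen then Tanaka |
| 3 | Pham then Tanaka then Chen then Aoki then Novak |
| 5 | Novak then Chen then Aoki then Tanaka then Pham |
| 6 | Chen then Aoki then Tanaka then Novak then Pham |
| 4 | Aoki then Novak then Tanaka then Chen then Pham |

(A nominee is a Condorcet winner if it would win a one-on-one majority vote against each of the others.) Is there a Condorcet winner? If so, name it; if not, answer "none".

none

Pairwise majorities:
Aoki vs Pham: 5+6+4 = 15 for Aoki, 4 for Pham — Aoki by 15–4.
Aoki vs Chen: Aoki preferred on 1+4 = 5 ballots; Chen wins 14–5.
Aoki vs Tanaka: Aoki preferred on 1+5+6+4 = 16 ballots; Aoki wins 16–3.
Aoki vs Novak: 1+3+6+4 = 14 for Aoki, 5 for Novak — Aoki by 14–5.
Pham vs Chen: Pham is ranked higher on 1+3 = 4 ballots, Chen on 15. Chen wins 15–4.
Pham vs Tanaka: Pham preferred on 1+3 = 4 ballots; Tanaka wins 15–4.
Pham vs Novak: Pham preferred on 1+3 = 4 ballots; Novak wins 15–4.
Chen vs Tanaka: Chen is ranked higher on 1+5+6 = 12 ballots, Tanaka on 7. Chen wins 12–7.
Chen vs Novak: Chen preferred on 3+6 = 9 ballots; Novak wins 10–9.
Tanaka vs Novak: 3+6 = 9 for Tanaka, 10 for Novak — Novak by 10–9.
No nominee is unbeaten: Aoki loses to Chen; Pham loses to Aoki; Chen loses to Novak; Tanaka loses to Aoki; Novak loses to Aoki. In particular Aoki → Novak → Chen → Aoki is a majority cycle — no Condorcet winner exists.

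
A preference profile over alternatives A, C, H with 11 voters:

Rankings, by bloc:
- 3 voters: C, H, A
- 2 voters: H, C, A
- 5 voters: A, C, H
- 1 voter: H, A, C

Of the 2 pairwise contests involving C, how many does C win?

C against each rival (11 voters):
C vs A: 3+2 = 5 for C, 6 for A — A by 6–5.
C vs H: C is ranked higher on 3+5 = 8 ballots, H on 3. C wins 8–3.
C beats H; loses to A — 1 pairwise win.

1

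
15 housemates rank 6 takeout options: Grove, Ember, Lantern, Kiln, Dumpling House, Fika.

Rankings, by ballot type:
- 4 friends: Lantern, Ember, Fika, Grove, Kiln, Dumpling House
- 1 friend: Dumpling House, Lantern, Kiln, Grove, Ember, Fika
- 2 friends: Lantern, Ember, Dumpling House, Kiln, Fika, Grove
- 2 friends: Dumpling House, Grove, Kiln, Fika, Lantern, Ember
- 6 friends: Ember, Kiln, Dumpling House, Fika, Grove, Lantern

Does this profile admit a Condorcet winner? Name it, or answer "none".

none

Pairwise majorities:
Grove vs Ember: Grove preferred on 1+2 = 3 ballots; Ember wins 12–3.
Grove vs Lantern: Grove preferred on 2+6 = 8 ballots; Grove wins 8–7.
Grove vs Kiln: 6 to 9, Kiln.
Grove vs Dumpling House: 4 for Grove, 11 for Dumpling House — Dumpling House by 11–4.
Grove vs Fika: 3 to 12, Fika.
Ember vs Lantern: Ember preferred on 6 ballots; Lantern wins 9–6.
Ember vs Kiln: 4+2+6 = 12 for Ember, 3 for Kiln — Ember by 12–3.
Ember vs Dumpling House: Ember is ranked higher on 4+2+6 = 12 ballots, Dumpling House on 3. Ember wins 12–3.
Ember vs Fika: Ember is ranked higher on 4+1+2+6 = 13 ballots, Fika on 2. Ember wins 13–2.
Lantern vs Kiln: 4+1+2 = 7 for Lantern, 8 for Kiln — Kiln by 8–7.
Lantern vs Dumpling House: Lantern preferred on 4+2 = 6 ballots; Dumpling House wins 9–6.
Lantern vs Fika: Lantern is ranked higher on 4+1+2 = 7 ballots, Fika on 8. Fika wins 8–7.
Kiln vs Dumpling House: 4+6 = 10 for Kiln, 5 for Dumpling House — Kiln by 10–5.
Kiln vs Fika: Kiln preferred on 1+2+2+6 = 11 ballots; Kiln wins 11–4.
Dumpling House vs Fika: 1+2+2+6 = 11 for Dumpling House, 4 for Fika — Dumpling House by 11–4.
Each restaurant drops at least one matchup (Grove loses to Ember; Ember loses to Lantern; Lantern loses to Grove; Kiln loses to Ember; Dumpling House loses to Ember; Fika loses to Ember); the cycle Grove beats Lantern beats Ember beats Grove rules out a Condorcet winner.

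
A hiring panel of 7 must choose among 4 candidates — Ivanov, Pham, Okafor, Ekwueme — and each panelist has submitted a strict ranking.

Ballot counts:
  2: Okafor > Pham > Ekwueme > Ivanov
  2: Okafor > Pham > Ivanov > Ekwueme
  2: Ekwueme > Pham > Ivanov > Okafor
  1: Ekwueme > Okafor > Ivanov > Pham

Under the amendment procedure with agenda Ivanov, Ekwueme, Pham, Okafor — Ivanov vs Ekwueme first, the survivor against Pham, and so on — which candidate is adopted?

Round 1: Ivanov vs Ekwueme — 2–5, Ekwueme advances.
Round 2: Ekwueme vs Pham — 3–4, Pham advances.
Round 3: Pham vs Okafor — 2–5, Okafor advances.
The agenda winner is Okafor.

Okafor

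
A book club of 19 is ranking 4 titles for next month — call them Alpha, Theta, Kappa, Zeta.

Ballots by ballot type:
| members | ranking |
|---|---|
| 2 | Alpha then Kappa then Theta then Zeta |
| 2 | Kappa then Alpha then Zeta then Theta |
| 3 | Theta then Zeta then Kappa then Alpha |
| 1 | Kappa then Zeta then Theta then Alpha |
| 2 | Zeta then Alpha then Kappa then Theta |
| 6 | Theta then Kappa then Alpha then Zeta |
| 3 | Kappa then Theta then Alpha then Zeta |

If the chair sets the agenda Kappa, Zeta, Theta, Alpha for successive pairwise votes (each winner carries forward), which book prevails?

Round 1: Kappa vs Zeta — 14–5, Kappa advances.
Round 2: Kappa vs Theta — 10–9, Kappa advances.
Round 3: Kappa vs Alpha — 15–4, Kappa advances.
Kappa survives the agenda.

Kappa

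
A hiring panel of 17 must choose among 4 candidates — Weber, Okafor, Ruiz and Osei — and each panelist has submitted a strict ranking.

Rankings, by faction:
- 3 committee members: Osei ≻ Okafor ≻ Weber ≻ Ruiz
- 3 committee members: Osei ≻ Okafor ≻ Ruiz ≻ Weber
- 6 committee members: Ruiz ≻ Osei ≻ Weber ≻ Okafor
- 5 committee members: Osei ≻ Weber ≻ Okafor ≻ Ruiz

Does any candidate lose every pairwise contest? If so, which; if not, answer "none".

Head-to-head results (17 committee members):
Weber vs Okafor: Weber preferred on 6+5 = 11 ballots; Weber wins 11–6.
Weber vs Ruiz: Weber preferred on 3+5 = 8 ballots; Ruiz wins 9–8.
Weber vs Osei: Osei wins 17–0.
Okafor vs Ruiz: Okafor is ranked higher on 3+3+5 = 11 ballots, Ruiz on 6. Okafor wins 11–6.
Okafor vs Osei: Osei wins 17–0.
Ruiz vs Osei: Ruiz is ranked higher on 6 ballots, Osei on 11. Osei wins 11–6.
Each candidate has at least one pairwise win (Weber beats Okafor; Okafor beats Ruiz; Ruiz beats Weber; Osei beats Weber) — no Condorcet loser.

none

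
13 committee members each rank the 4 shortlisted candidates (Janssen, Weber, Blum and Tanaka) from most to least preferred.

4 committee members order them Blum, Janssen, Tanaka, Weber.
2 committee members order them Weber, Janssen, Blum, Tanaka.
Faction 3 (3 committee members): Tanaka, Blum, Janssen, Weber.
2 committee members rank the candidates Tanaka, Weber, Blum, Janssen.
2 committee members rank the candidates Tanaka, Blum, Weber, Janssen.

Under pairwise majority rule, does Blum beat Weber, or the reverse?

Ballots ranking Blum above Weber: 4 + 3 + 2 = 9.
Ballots ranking Weber above Blum: 13 − 9 = 4.
Blum wins the head-to-head 9–4.

Blum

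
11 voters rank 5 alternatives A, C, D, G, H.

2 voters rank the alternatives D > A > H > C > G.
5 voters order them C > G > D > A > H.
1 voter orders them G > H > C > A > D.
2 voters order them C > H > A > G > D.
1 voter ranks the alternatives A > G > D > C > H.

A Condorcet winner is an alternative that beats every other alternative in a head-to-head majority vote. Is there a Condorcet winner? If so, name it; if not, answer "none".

Check each pair by majority over 11 ballots:
A vs C: A preferred on 2+1 = 3 ballots; C wins 8–3.
A vs D: 1+2+1 = 4 for A, 7 for D — D by 7–4.
A vs G: 5 to 6, G.
A vs H: 2+5+1 = 8 for A, 3 for H — A by 8–3.
C vs D: 8 to 3, C.
C vs G: 2+5+2 = 9 for C, 2 for G — C by 9–2.
C vs H: 5+2+1 = 8 for C, 3 for H — C by 8–3.
D vs G: 2 to 9, G.
D vs H: D is ranked higher on 2+5+1 = 8 ballots, H on 3. D wins 8–3.
G vs H: G preferred on 5+1+1 = 7 ballots; G wins 7–4.
C defeats every rival head-to-head and is the Condorcet winner.

C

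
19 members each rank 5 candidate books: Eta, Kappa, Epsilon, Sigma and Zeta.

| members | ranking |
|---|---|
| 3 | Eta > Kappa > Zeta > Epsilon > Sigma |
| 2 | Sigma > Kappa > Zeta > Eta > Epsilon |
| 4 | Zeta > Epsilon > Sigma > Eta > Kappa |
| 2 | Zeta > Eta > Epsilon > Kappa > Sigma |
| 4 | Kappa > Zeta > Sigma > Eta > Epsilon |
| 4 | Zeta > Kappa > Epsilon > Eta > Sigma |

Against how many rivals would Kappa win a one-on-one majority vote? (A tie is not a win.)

Kappa against each rival (19 members):
Kappa vs Eta: 2+4+4 = 10 for Kappa, 9 for Eta — Kappa by 10–9.
Kappa vs Epsilon: Kappa wins 13–6.
Kappa vs Sigma: Kappa, 13–6.
Kappa vs Zeta: Kappa preferred on 3+2+4 = 9 ballots; Zeta wins 10–9.
Kappa beats Eta, Epsilon, Sigma; loses to Zeta — 3 pairwise wins.

3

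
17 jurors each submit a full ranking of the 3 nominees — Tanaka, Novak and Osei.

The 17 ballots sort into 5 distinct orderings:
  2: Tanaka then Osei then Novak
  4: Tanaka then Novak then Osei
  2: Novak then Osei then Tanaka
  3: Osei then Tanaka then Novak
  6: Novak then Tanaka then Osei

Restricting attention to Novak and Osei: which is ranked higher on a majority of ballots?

Ballots ranking Novak above Osei: 4 + 2 + 6 = 12.
Ballots ranking Osei above Novak: 17 − 12 = 5.
Novak wins the head-to-head 12–5.

Novak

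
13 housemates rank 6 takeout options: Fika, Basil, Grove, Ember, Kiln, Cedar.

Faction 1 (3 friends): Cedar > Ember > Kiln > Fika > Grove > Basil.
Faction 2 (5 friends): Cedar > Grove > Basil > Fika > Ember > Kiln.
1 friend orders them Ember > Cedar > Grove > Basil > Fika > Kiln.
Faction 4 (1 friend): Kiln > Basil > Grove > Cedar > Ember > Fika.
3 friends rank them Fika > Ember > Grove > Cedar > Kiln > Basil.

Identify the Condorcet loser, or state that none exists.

none

Head-to-head results (13 friends):
Fika vs Basil: Basil, 7–6.
Fika–Grove: Grove 7–6.
Fika vs Ember: Fika is ranked higher on 5+3 = 8 ballots, Ember on 5. Fika wins 8–5.
Fika–Kiln: Fika 9–4.
Fika vs Cedar: Cedar, 10–3.
Basil vs Grove: Grove, 12–1.
Basil vs Ember: Ember wins 7–6.
Basil vs Kiln: Kiln wins 7–6.
Basil vs Cedar: Cedar, 12–1.
Grove–Ember: Ember 7–6.
Grove vs Kiln: Grove is ranked higher on 5+1+3 = 9 ballots, Kiln on 4. Grove wins 9–4.
Grove vs Cedar: Cedar wins 9–4.
Ember vs Kiln: Ember, 12–1.
Ember vs Cedar: Cedar wins 9–4.
Kiln vs Cedar: 1 to 12, Cedar.
Every restaurant wins at least one matchup (Fika beats Ember; Basil beats Fika; Grove beats Fika; Ember beats Basil; Kiln beats Basil; Cedar beats Fika), so there is no Condorcet loser.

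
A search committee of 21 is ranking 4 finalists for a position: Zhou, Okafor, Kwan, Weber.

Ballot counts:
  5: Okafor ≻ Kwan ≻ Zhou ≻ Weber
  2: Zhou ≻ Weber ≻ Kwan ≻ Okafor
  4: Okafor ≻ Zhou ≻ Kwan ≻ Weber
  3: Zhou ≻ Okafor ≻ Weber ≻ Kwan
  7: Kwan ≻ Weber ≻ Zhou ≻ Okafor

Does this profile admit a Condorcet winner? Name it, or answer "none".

Pairwise majorities:
Zhou vs Okafor: Zhou, 12–9.
Zhou vs Kwan: Kwan wins 12–9.
Zhou vs Weber: Zhou wins 14–7.
Okafor vs Kwan: Okafor, 12–9.
Okafor–Weber: Okafor 12–9.
Kwan vs Weber: Kwan wins 16–5.
No candidate is unbeaten: Zhou loses to Kwan; Okafor loses to Zhou; Kwan loses to Okafor; Weber loses to Zhou. In particular Zhou > Okafor > Kwan > Zhou is a majority cycle — no Condorcet winner exists.

none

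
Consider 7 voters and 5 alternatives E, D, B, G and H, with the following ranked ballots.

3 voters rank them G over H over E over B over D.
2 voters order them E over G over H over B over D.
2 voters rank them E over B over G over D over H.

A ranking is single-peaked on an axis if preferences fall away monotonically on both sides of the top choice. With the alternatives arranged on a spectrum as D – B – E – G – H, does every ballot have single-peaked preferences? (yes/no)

Axis positions: D=1, B=2, E=3, G=4, H=5.
Faction 1 (peak G at position 4): ranking walks positions 4-5-3-2-1, expanding outward from the peak — single-peaked.
Faction 2 (peak E at position 3): ranking walks positions 3-4-5-2-1, expanding outward from the peak — single-peaked.
Faction 3 (peak E at position 3): ranking walks positions 3-2-4-1-5, expanding outward from the peak — single-peaked.
Every ranking is single-peaked on this axis.

yes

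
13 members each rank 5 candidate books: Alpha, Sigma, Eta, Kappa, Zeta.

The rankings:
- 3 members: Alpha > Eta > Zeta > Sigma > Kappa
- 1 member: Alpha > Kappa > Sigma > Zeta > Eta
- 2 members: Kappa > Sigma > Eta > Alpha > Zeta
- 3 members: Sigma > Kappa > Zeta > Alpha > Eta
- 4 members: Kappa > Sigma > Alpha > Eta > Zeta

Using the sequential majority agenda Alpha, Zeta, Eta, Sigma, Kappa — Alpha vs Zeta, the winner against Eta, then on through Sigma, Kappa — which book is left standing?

Round 1: Alpha vs Zeta — 10–3, Alpha advances.
Round 2: Alpha vs Eta — 11–2, Alpha advances.
Round 3: Alpha vs Sigma — 4–9, Sigma advances.
Round 4: Sigma vs Kappa — 6–7, Kappa advances.
The agenda winner is Kappa.

Kappa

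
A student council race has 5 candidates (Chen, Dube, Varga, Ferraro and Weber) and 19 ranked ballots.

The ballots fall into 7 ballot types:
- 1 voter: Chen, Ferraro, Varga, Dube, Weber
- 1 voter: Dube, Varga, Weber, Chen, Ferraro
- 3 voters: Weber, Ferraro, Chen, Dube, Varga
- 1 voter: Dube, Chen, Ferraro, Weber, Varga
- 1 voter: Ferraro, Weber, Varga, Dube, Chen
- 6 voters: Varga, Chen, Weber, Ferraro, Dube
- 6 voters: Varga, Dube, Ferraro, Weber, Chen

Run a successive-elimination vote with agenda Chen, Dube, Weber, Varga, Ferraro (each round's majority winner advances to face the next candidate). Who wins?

Round 1: Chen vs Dube — 10–9, Chen advances.
Round 2: Chen vs Weber — 8–11, Weber advances.
Round 3: Weber vs Varga — 5–14, Varga advances.
Round 4: Varga vs Ferraro — 13–6, Varga advances.
The agenda winner is Varga.

Varga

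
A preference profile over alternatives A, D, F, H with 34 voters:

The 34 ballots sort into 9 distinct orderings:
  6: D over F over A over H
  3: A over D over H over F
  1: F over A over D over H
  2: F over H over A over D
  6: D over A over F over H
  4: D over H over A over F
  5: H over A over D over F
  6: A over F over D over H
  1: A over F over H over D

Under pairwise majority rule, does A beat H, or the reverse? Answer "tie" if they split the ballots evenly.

Ballots ranking A above H: 6 + 3 + 1 + 6 + 6 + 1 = 23.
Ballots ranking H above A: 34 − 23 = 11.
A wins the head-to-head 23–11.

A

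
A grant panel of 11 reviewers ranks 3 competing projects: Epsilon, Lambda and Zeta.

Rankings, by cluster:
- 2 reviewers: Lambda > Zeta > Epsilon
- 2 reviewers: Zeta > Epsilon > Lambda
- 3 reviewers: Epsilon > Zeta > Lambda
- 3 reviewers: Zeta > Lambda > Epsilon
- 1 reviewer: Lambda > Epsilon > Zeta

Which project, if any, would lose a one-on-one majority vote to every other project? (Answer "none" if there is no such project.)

Pairwise majorities:
Epsilon vs Lambda: Lambda, 6–5.
Epsilon vs Zeta: Zeta wins 7–4.
Lambda vs Zeta: Zeta, 8–3.
Only Epsilon has no wins; Epsilon is the Condorcet loser.

Epsilon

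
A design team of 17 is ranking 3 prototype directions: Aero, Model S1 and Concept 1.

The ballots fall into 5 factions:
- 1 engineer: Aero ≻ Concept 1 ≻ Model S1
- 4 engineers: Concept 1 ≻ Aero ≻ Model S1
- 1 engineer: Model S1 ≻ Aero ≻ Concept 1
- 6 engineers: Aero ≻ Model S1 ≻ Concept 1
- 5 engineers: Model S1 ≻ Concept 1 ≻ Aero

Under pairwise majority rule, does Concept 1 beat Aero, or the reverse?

Ballots ranking Concept 1 above Aero: 4 + 5 = 9.
Ballots ranking Aero above Concept 1: 17 − 9 = 8.
Concept 1 wins the head-to-head 9–8.

Concept 1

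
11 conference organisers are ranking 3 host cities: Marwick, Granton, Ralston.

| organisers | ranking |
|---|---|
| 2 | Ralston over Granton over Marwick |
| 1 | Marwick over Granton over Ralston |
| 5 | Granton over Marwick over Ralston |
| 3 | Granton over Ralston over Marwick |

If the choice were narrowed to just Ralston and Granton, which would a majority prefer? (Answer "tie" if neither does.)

Granton

Ballots ranking Ralston above Granton: 2.
Ballots ranking Granton above Ralston: 11 − 2 = 9.
Granton wins the head-to-head 9–2.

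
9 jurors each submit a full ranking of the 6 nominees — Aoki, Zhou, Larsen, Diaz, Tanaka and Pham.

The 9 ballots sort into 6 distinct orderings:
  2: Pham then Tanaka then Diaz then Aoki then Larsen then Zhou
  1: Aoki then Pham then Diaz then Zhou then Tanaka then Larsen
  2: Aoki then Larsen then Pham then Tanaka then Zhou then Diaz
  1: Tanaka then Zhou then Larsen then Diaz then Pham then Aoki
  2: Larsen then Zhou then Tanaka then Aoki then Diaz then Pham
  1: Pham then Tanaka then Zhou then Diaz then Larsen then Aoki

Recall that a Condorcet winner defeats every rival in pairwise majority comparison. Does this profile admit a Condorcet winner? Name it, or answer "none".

none

Head-to-head results (9 jurors):
Aoki vs Zhou: 2+1+2 = 5 for Aoki, 4 for Zhou — Aoki by 5–4.
Aoki vs Larsen: Aoki preferred on 2+1+2 = 5 ballots; Aoki wins 5–4.
Aoki vs Diaz: 1+2+2 = 5 for Aoki, 4 for Diaz — Aoki by 5–4.
Aoki vs Tanaka: Aoki is ranked higher on 1+2 = 3 ballots, Tanaka on 6. Tanaka wins 6–3.
Aoki vs Pham: Aoki preferred on 1+2+2 = 5 ballots; Aoki wins 5–4.
Zhou vs Larsen: 3 to 6, Larsen.
Zhou vs Diaz: 6 to 3, Zhou.
Zhou vs Tanaka: 1+2 = 3 for Zhou, 6 for Tanaka — Tanaka by 6–3.
Zhou vs Pham: 1+2 = 3 for Zhou, 6 for Pham — Pham by 6–3.
Larsen vs Diaz: 5 to 4, Larsen.
Larsen vs Tanaka: 4 to 5, Tanaka.
Larsen vs Pham: Larsen preferred on 2+1+2 = 5 ballots; Larsen wins 5–4.
Diaz vs Tanaka: Diaz preferred on 1 ballot; Tanaka wins 8–1.
Diaz vs Pham: 3 to 6, Pham.
Tanaka vs Pham: Tanaka preferred on 1+2 = 3 ballots; Pham wins 6–3.
Every nominee loses at least once (Aoki loses to Tanaka; Zhou loses to Aoki; Larsen loses to Aoki; Diaz loses to Aoki; Tanaka loses to Pham; Pham loses to Aoki). The majority relation contains the cycle Aoki → Pham → Tanaka → Aoki, so there is no Condorcet winner.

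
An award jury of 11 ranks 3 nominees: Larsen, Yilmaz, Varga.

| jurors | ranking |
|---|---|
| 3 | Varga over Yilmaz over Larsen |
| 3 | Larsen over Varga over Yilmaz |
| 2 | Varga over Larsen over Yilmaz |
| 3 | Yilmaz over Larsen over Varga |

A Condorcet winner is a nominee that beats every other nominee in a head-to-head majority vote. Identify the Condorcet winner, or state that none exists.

Pairwise majorities:
Larsen vs Yilmaz: Yilmaz, 6–5.
Larsen–Varga: Larsen 6–5.
Yilmaz vs Varga: Varga, 8–3.
Each nominee drops at least one matchup (Larsen loses to Yilmaz; Yilmaz loses to Varga; Varga loses to Larsen); the cycle Larsen beats Varga beats Yilmaz beats Larsen rules out a Condorcet winner.

none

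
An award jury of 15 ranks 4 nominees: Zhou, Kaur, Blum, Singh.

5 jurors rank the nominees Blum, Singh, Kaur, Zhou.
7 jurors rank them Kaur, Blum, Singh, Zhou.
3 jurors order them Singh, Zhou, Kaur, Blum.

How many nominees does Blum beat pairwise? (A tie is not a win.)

2

Blum against each rival (15 jurors):
Blum–Zhou: Blum 12–3.
Blum vs Kaur: 5 for Blum, 10 for Kaur — Kaur by 10–5.
Blum vs Singh: Blum preferred on 5+7 = 12 ballots; Blum wins 12–3.
Blum beats Zhou, Singh; loses to Kaur — 2 pairwise wins.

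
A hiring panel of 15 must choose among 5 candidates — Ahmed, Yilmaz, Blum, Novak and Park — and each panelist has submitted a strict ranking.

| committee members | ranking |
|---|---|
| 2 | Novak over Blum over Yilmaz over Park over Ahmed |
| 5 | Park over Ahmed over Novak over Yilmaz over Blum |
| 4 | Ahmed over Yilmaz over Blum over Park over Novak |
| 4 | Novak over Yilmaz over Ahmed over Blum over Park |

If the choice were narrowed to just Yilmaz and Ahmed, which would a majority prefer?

Ahmed

Ballots ranking Yilmaz above Ahmed: 2 + 4 = 6.
Ballots ranking Ahmed above Yilmaz: 15 − 6 = 9.
Ahmed wins the head-to-head 9–6.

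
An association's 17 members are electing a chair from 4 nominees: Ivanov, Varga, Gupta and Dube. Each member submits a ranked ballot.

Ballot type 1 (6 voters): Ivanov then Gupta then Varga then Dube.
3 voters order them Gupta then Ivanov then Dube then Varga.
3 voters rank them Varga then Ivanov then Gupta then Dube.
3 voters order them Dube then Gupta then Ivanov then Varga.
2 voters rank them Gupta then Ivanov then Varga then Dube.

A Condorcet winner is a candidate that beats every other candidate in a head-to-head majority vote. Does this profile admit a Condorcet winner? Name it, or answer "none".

Head-to-head results (17 voters):
Ivanov vs Varga: Ivanov is ranked higher on 6+3+3+2 = 14 ballots, Varga on 3. Ivanov wins 14–3.
Ivanov–Gupta: Ivanov 9–8.
Ivanov–Dube: Ivanov 14–3.
Varga–Gupta: Gupta 14–3.
Varga vs Dube: Varga preferred on 6+3+2 = 11 ballots; Varga wins 11–6.
Gupta vs Dube: Gupta preferred on 6+3+3+2 = 14 ballots; Gupta wins 14–3.
Only Ivanov has no losses; Ivanov is the Condorcet winner.

Ivanov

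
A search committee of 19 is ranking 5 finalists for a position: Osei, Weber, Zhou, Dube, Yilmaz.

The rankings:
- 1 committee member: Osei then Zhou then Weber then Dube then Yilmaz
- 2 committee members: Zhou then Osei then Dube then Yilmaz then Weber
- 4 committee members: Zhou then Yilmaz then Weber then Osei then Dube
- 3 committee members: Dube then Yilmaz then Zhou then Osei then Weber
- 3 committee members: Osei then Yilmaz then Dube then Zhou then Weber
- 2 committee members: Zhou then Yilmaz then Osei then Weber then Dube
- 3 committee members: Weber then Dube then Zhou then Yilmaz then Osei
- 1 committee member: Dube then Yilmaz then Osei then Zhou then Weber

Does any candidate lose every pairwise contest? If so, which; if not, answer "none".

Head-to-head results (19 committee members):
Osei–Weber: Osei 12–7.
Osei vs Zhou: Osei preferred on 1+3+1 = 5 ballots; Zhou wins 14–5.
Osei vs Dube: Osei, 12–7.
Osei–Yilmaz: Yilmaz 13–6.
Weber–Zhou: Zhou 16–3.
Weber vs Dube: 10 to 9, Weber.
Weber–Yilmaz: Yilmaz 15–4.
Zhou vs Dube: Zhou is ranked higher on 1+2+4+2 = 9 ballots, Dube on 10. Dube wins 10–9.
Zhou vs Yilmaz: Zhou wins 12–7.
Dube vs Yilmaz: Dube is ranked higher on 1+2+3+3+1 = 10 ballots, Yilmaz on 9. Dube wins 10–9.
No candidate is winless: Osei beats Weber; Weber beats Dube; Zhou beats Osei; Dube beats Zhou; Yilmaz beats Osei. There is no Condorcet loser.

none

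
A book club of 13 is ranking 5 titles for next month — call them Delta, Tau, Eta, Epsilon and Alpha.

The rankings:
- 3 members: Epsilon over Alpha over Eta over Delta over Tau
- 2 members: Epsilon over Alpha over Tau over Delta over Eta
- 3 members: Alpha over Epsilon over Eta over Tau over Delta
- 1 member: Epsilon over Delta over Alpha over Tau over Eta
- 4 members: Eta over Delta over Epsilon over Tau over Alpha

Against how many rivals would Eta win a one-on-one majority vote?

Eta against each rival (13 members):
Eta–Delta: Eta 10–3.
Eta vs Tau: Eta is ranked higher on 3+3+4 = 10 ballots, Tau on 3. Eta wins 10–3.
Eta vs Epsilon: Epsilon, 9–4.
Eta vs Alpha: 4 to 9, Alpha.
Eta beats Delta, Tau; loses to Epsilon, Alpha — 2 pairwise wins.

2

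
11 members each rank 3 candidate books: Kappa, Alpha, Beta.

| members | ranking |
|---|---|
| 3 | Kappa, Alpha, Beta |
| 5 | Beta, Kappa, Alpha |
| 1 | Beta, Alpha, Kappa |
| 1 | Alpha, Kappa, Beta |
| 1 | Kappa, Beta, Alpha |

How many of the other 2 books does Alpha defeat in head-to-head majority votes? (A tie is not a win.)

Alpha against each rival (11 members):
Alpha vs Kappa: 1+1 = 2 for Alpha, 9 for Kappa — Kappa by 9–2.
Alpha vs Beta: Alpha is ranked higher on 3+1 = 4 ballots, Beta on 7. Beta wins 7–4.
Alpha beats no one; loses to Kappa, Beta — 0 pairwise wins.

0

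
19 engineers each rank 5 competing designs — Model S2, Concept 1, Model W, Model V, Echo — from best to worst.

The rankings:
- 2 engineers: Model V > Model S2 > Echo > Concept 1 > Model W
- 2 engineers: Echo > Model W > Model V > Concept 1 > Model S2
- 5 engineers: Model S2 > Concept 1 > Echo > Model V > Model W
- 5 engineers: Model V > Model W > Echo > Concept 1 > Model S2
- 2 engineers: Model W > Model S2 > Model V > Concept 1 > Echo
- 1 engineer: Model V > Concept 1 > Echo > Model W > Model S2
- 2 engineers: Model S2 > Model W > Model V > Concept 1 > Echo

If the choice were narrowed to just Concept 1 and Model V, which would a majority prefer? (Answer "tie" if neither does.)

Ballots ranking Concept 1 above Model V: 5.
Ballots ranking Model V above Concept 1: 19 − 5 = 14.
Model V wins the head-to-head 14–5.

Model V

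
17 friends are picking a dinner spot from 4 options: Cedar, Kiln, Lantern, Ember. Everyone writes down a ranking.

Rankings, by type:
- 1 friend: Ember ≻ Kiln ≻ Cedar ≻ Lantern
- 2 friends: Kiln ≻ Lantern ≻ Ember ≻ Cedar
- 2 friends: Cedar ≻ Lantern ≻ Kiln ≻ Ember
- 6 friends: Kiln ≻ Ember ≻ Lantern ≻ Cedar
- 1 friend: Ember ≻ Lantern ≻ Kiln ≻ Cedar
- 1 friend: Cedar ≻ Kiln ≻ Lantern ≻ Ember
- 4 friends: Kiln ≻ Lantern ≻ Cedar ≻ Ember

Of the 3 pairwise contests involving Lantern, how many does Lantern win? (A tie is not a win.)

2

Lantern against each rival (17 friends):
Lantern vs Cedar: 2+6+1+4 = 13 for Lantern, 4 for Cedar — Lantern by 13–4.
Lantern vs Kiln: 2+1 = 3 for Lantern, 14 for Kiln — Kiln by 14–3.
Lantern–Ember: Lantern 9–8.
Lantern beats Cedar, Ember; loses to Kiln — 2 pairwise wins.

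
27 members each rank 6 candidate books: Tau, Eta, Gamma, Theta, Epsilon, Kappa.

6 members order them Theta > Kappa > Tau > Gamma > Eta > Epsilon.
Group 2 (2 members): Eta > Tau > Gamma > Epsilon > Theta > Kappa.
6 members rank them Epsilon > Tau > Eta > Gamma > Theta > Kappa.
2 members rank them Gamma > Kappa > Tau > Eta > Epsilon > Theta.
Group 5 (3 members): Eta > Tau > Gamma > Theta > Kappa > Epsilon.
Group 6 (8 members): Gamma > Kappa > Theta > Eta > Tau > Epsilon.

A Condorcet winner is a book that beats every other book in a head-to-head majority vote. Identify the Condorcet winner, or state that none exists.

Pairwise majorities:
Tau vs Eta: Tau preferred on 6+6+2 = 14 ballots; Tau wins 14–13.
Tau vs Gamma: Tau is ranked higher on 6+2+6+3 = 17 ballots, Gamma on 10. Tau wins 17–10.
Tau vs Theta: Tau preferred on 2+6+2+3 = 13 ballots; Theta wins 14–13.
Tau vs Epsilon: Tau is ranked higher on 6+2+2+3+8 = 21 ballots, Epsilon on 6. Tau wins 21–6.
Tau vs Kappa: 2+6+3 = 11 for Tau, 16 for Kappa — Kappa by 16–11.
Eta vs Gamma: 11 to 16, Gamma.
Eta vs Theta: Eta preferred on 2+6+2+3 = 13 ballots; Theta wins 14–13.
Eta vs Epsilon: 6+2+2+3+8 = 21 for Eta, 6 for Epsilon — Eta by 21–6.
Eta vs Kappa: 11 to 16, Kappa.
Gamma vs Theta: Gamma preferred on 2+6+2+3+8 = 21 ballots; Gamma wins 21–6.
Gamma vs Epsilon: 6+2+2+3+8 = 21 for Gamma, 6 for Epsilon — Gamma by 21–6.
Gamma vs Kappa: Gamma preferred on 2+6+2+3+8 = 21 ballots; Gamma wins 21–6.
Theta vs Epsilon: 17 to 10, Theta.
Theta vs Kappa: 17 to 10, Theta.
Epsilon vs Kappa: Epsilon preferred on 2+6 = 8 ballots; Kappa wins 19–8.
Each book drops at least one matchup (Tau loses to Theta; Eta loses to Tau; Gamma loses to Tau; Theta loses to Gamma; Epsilon loses to Tau; Kappa loses to Gamma); the cycle Tau > Gamma > Theta > Tau rules out a Condorcet winner.

none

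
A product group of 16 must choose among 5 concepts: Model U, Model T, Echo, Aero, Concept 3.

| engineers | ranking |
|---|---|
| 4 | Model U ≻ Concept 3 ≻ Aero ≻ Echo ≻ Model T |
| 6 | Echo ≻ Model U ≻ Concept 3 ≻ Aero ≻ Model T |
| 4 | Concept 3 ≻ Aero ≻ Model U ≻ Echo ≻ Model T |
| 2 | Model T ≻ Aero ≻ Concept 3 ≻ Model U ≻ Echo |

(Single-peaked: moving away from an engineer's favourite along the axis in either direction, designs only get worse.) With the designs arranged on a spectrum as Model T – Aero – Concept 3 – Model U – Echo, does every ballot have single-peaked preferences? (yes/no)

Axis positions: Model T=1, Aero=2, Concept 3=3, Model U=4, Echo=5.
Type 1 (peak Model U at position 4): ranking walks positions 4-3-2-5-1, expanding outward from the peak — single-peaked.
Type 2 (peak Echo at position 5): ranking walks positions 5-4-3-2-1, expanding outward from the peak — single-peaked.
Type 3 (peak Concept 3 at position 3): ranking walks positions 3-2-4-5-1, expanding outward from the peak — single-peaked.
Type 4 (peak Model T at position 1): ranking walks positions 1-2-3-4-5, expanding outward from the peak — single-peaked.
Every ranking is single-peaked on this axis.

yes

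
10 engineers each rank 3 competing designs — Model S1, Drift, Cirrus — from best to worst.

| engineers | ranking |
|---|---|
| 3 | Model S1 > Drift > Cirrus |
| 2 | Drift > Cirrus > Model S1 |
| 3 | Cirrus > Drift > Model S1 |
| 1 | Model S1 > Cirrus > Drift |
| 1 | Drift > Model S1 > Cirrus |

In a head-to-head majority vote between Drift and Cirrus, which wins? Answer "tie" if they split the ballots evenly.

Ballots ranking Drift above Cirrus: 3 + 2 + 1 = 6.
Ballots ranking Cirrus above Drift: 10 − 6 = 4.
Drift wins the head-to-head 6–4.

Drift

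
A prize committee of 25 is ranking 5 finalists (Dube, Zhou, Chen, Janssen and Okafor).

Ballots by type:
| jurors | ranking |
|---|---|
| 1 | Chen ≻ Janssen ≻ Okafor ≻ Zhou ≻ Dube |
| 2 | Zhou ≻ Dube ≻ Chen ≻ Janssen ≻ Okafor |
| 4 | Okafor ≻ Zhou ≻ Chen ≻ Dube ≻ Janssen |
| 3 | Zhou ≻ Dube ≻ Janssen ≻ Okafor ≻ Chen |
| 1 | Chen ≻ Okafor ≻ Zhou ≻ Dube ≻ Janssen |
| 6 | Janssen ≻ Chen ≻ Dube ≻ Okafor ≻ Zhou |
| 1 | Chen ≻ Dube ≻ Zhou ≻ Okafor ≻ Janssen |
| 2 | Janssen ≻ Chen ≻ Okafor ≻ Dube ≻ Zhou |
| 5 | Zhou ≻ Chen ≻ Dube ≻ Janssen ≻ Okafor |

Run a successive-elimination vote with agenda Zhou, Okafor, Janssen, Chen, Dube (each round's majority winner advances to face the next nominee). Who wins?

Round 1: Zhou vs Okafor — 11–14, Okafor advances.
Round 2: Okafor vs Janssen — 6–19, Janssen advances.
Round 3: Janssen vs Chen — 11–14, Chen advances.
Round 4: Chen vs Dube — 20–5, Chen advances.
The agenda winner is Chen.

Chen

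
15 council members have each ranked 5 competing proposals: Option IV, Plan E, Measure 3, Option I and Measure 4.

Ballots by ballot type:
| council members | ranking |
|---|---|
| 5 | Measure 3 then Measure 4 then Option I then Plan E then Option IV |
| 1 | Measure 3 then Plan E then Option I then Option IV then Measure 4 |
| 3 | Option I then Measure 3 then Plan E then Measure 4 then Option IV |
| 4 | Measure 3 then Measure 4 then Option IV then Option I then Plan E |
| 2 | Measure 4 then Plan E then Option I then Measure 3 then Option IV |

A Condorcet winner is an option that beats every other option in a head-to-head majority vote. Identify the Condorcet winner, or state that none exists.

Measure 3

Pairwise majorities:
Option IV–Plan E: Plan E 11–4.
Option IV vs Measure 3: Measure 3 wins 15–0.
Option IV–Option I: Option I 11–4.
Option IV–Measure 4: Measure 4 14–1.
Plan E vs Measure 3: Measure 3, 13–2.
Plan E vs Option I: Option I wins 12–3.
Plan E vs Measure 4: Measure 4, 11–4.
Measure 3–Option I: Measure 3 10–5.
Measure 3 vs Measure 4: Measure 3, 13–2.
Option I vs Measure 4: Measure 4 wins 11–4.
Measure 3 wins every pairwise contest, so Measure 3 is the Condorcet winner.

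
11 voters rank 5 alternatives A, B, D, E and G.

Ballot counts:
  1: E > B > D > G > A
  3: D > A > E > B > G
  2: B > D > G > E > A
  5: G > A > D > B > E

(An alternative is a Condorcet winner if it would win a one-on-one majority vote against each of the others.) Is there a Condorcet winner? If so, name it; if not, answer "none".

D

Head-to-head results (11 voters):
A–B: A 8–3.
A–D: D 6–5.
A–E: A 8–3.
A vs G: G, 8–3.
B–D: D 8–3.
B vs E: B wins 7–4.
B–G: B 6–5.
D vs E: D wins 10–1.
D–G: D 6–5.
E vs G: G wins 7–4.
D wins every pairwise contest, so D is the Condorcet winner.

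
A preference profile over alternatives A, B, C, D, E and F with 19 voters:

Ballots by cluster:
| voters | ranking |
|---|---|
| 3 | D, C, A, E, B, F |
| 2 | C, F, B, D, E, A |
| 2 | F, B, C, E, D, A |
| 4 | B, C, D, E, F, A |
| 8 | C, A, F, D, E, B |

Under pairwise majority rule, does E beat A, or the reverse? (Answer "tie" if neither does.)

Ballots ranking E above A: 2 + 2 + 4 = 8.
Ballots ranking A above E: 19 − 8 = 11.
A wins the head-to-head 11–8.

A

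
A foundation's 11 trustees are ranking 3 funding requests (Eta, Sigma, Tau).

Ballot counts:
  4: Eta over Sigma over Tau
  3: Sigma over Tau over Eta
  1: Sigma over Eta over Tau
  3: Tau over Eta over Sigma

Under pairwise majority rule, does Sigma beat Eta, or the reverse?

Eta

Ballots ranking Sigma above Eta: 3 + 1 = 4.
Ballots ranking Eta above Sigma: 11 − 4 = 7.
Eta wins the head-to-head 7–4.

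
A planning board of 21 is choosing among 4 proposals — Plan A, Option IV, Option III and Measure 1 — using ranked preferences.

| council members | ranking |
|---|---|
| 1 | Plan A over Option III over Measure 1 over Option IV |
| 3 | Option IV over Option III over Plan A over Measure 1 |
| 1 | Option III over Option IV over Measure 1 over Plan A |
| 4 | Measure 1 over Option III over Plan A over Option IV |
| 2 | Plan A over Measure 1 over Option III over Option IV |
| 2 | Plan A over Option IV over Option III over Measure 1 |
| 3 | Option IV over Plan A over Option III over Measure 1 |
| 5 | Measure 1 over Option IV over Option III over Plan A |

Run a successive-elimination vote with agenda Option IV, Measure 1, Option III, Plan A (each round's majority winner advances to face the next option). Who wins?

Plan A

Round 1: Option IV vs Measure 1 — 9–12, Measure 1 advances.
Round 2: Measure 1 vs Option III — 11–10, Measure 1 advances.
Round 3: Measure 1 vs Plan A — 10–11, Plan A advances.
The agenda winner is Plan A.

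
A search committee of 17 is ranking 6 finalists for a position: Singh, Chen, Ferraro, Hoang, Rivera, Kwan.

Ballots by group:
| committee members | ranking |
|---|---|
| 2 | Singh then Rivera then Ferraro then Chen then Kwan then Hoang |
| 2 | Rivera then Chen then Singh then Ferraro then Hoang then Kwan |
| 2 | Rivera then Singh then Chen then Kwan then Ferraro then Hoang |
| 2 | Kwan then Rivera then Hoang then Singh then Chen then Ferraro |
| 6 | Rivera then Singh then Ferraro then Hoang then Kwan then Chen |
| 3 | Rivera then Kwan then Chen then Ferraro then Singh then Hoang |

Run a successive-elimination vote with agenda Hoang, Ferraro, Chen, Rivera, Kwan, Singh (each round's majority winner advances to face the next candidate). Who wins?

Round 1: Hoang vs Ferraro — 2–15, Ferraro advances.
Round 2: Ferraro vs Chen — 8–9, Chen advances.
Round 3: Chen vs Rivera — 0–17, Rivera advances.
Round 4: Rivera vs Kwan — 15–2, Rivera advances.
Round 5: Rivera vs Singh — 15–2, Rivera advances.
Rivera survives the agenda.

Rivera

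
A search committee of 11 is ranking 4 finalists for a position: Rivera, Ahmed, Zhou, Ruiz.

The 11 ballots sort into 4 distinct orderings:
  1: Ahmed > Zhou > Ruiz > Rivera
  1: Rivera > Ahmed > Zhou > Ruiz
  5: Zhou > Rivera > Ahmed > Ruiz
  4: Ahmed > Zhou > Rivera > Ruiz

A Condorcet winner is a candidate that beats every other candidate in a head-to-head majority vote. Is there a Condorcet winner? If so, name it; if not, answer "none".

none

Check each pair by majority over 11 ballots:
Rivera vs Ahmed: 6 to 5, Rivera.
Rivera vs Zhou: Rivera preferred on 1 ballot; Zhou wins 10–1.
Rivera vs Ruiz: Rivera preferred on 1+5+4 = 10 ballots; Rivera wins 10–1.
Ahmed vs Zhou: Ahmed is ranked higher on 1+1+4 = 6 ballots, Zhou on 5. Ahmed wins 6–5.
Ahmed vs Ruiz: Ahmed is ranked higher on 1+1+5+4 = 11 ballots, Ruiz on 0. Ahmed wins 11–0.
Zhou vs Ruiz: Zhou preferred on 1+1+5+4 = 11 ballots; Zhou wins 11–0.
Every candidate loses at least once (Rivera loses to Zhou; Ahmed loses to Rivera; Zhou loses to Ahmed; Ruiz loses to Rivera). The majority relation contains the cycle Rivera beats Ahmed beats Zhou beats Rivera, so there is no Condorcet winner.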